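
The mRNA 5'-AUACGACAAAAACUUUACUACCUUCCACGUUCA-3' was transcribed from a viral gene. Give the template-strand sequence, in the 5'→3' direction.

Replace U with T to get the coding DNA strand: ATACGACAAAAACTTTACTACCTTCCACGTTCA. The template strand is its reverse complement (complement TATGCTGTTTTTGAAATGATGGAAGGTGCAAGT, then reverse).

5'-TGAACGTGGAAGGTAGTAAAGTTTTTGTCGTAT-3'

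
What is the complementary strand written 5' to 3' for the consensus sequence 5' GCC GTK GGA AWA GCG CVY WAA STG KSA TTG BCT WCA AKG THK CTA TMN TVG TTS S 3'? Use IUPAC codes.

Standard pairs A↔T, G↔C; ambiguity codes pair Y↔R, M↔K, W↔W, S↔S, B↔V, H↔D, N↔N. Complement (CGGCAMCCTTWTCGCGBRWTTSACMSTAACVGAWGTTMCADMGATAKNABCAASS), then reverse for 5'→3'.

5'-SSAACBANKATAGMDACMTTGWAGVCAATSMCASTTWRBGCGCTWTTCCMACGGC-3'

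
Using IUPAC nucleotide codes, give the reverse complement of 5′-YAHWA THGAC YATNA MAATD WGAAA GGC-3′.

Standard pairs A↔T, G↔C; ambiguity codes pair Y↔R, M↔K, W↔W, D↔H, N↔N. Complement (RTDWTADCTGRTANTKTTAHWCTTTCCG), then reverse for 5'→3'.

5'-GCCTTTCWHATTKTNATRGTCDATWDTR-3'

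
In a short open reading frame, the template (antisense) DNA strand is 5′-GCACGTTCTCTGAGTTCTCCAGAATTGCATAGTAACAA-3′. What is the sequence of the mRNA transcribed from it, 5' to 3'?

5'-UUGUUACUAUGCAAUUCUGGAGAACUCAGAGAACGUGC-3'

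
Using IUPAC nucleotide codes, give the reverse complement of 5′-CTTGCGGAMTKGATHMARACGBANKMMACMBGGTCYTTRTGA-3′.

Standard pairs A↔T, G↔C; ambiguity codes pair R↔Y, M↔K, B↔V, H↔D, N↔N. Complement (GAACGCCTKAMCTADKTYTGCVTNMKKTGKVCCAGRAAYACT), then reverse for 5'→3'.

5'-TCAYAARGACCVKGTKKMNTVCGTYTKDATCMAKTCCGCAAG-3'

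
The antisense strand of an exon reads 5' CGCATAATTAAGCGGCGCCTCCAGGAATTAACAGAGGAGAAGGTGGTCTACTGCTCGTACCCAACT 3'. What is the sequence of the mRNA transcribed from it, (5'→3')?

5'-AGUUGGGUACGAGCAGUAGACCACCUUCUCCUCUGUUAAUUCCUGGAGGCGCCGCUUAAUUAUGCG-3'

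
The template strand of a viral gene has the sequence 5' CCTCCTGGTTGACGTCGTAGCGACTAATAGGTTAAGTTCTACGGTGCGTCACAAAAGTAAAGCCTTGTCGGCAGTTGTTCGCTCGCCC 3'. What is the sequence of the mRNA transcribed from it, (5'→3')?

5′-GGGCGAGCGAACAACUGCCGACAAGGCUUUACUUUUGUGACGCACCGUAGAACUUAACCUAUUAGUCGCUACGACGUCAACCAGGAGG-3′

The mRNA has the sequence of the coding strand (reverse complement of the template) with T→U. Reverse complement of CCTCCTGGTTGACGTCGTAGCGACTAATAGGTTAAGTTCTACGGTGCGTCACAAAAGTAAAGCCTTGTCGGCAGTTGTTCGCTCGCCC is GGGCGAGCGAACAACTGCCGACAAGGCTTTACTTTTGTGACGCACCGTAGAACTTAACCTATTAGTCGCTACGACGTCAACCAGGAGG; then T→U.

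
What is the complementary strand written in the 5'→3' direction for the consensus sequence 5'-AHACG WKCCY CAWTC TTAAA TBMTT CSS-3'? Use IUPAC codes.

Standard pairs A↔T, G↔C; ambiguity codes pair Y↔R, M↔K, W↔W, S↔S, B↔V, H↔D. Complement (TDTGCWMGGRGTWAGAATTTAVKAAGSS), then reverse for 5'→3'.

5′-SSGAAKVATTTAAGAWTGRGGMWCGTDT-3′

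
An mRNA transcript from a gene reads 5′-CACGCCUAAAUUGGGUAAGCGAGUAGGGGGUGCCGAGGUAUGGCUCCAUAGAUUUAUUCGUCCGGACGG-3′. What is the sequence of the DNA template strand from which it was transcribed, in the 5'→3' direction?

Replace U with T to get the coding DNA strand: CACGCCTAAATTGGGTAAGCGAGTAGGGGGTGCCGAGGTATGGCTCCATAGATTTATTCGTCCGGACGG. The template strand is its reverse complement (complement GTGCGGATTTAACCCATTCGCTCATCCCCCACGGCTCCATACCGAGGTATCTAAATAAGCAGGCCTGCC, then reverse).

5'-CCGTCCGGACGAATAAATCTATGGAGCCATACCTCGGCACCCCCTACTCGCTTACCCAATTTAGGCGTG-3'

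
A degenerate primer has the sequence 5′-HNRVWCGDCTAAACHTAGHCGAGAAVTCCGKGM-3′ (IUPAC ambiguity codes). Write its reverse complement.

Standard pairs A↔T, G↔C; ambiguity codes pair R↔Y, M↔K, W↔W, D↔H, V↔B, N↔N. Complement (DNYBWGCHGATTTGDATCDGCTCTTBAGGCMCK), then reverse for 5'→3'.

5'-KCMCGGABTTCTCGDCTADGTTTAGHCGWBYND-3'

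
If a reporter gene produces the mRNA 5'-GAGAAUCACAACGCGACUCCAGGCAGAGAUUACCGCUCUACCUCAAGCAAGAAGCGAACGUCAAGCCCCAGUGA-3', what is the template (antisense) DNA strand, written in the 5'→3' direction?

Replace U with T to get the coding DNA strand: GAGAATCACAACGCGACTCCAGGCAGAGATTACCGCTCTACCTCAAGCAAGAAGCGAACGTCAAGCCCCAGTGA. The template strand is its reverse complement (complement CTCTTAGTGTTGCGCTGAGGTCCGTCTCTAATGGCGAGATGGAGTTCGTTCTTCGCTTGCAGTTCGGGGTCACT, then reverse).

5'-TCACTGGGGCTTGACGTTCGCTTCTTGCTTGAGGTAGAGCGGTAATCTCTGCCTGGAGTCGCGTTGTGATTCTC-3'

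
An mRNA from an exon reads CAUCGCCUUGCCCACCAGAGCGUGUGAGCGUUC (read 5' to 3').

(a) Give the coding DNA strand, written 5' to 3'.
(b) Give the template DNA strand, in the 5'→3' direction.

(a) 5′-CATCGCCTTGCCCACCAGAGCGTGTGAGCGTTC-3′
(b) 5′-GAACGCTCACACGCTCTGGTGGGCAAGGCGATG-3′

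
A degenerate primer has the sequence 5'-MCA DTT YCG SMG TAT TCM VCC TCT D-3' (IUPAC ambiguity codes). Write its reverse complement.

Standard pairs A↔T, G↔C; ambiguity codes pair Y↔R, M↔K, S↔S, D↔H, V↔B. Complement (KGTHAARGCSKCATAAGKBGGAGAH), then reverse for 5'→3'.

5'-HAGAGGBKGAATACKSCGRAAHTGK-3'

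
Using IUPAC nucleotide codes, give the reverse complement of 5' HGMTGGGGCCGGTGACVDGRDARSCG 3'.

Standard pairs A↔T, G↔C; ambiguity codes pair R↔Y, M↔K, S↔S, D↔H, V↔B. Complement (DCKACCCCGGCCACTGBHCYHTYSGC), then reverse for 5'→3'.

5'-CGSYTHYCHBGTCACCGGCCCCAKCD-3'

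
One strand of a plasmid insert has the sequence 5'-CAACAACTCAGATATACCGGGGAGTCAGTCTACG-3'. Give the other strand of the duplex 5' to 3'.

Pairing A↔T and G↔C gives GTTGTTGAGTCTATATGGCCCCTCAGTCAGATGC, running 3'→5'. Reverse for the 5'→3' convention.

5'-CGTAGACTGACTCCCCGGTATATCTGAGTTGTTG-3'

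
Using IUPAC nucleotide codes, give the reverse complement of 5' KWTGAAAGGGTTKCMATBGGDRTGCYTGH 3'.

5'-DCARGCAYHCCVATKGMAACCCTTTCAWM-3'

Standard pairs A↔T, G↔C; ambiguity codes pair R↔Y, M↔K, W↔W, B↔V, D↔H. Complement (MWACTTTCCCAAMGKTAVCCHYACGRACD), then reverse for 5'→3'.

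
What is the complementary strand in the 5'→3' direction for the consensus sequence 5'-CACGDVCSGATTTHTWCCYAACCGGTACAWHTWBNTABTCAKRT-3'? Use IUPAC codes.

Standard pairs A↔T, G↔C; ambiguity codes pair R↔Y, K↔M, W↔W, S↔S, B↔V, D↔H, N↔N. Complement (GTGCHBGSCTAAADAWGGRTTGGCCATGTWDAWVNATVAGTMYA), then reverse for 5'→3'.

5'-AYMTGAVTANVWADWTGTACCGGTTRGGWADAAATCSGBHCGTG-3'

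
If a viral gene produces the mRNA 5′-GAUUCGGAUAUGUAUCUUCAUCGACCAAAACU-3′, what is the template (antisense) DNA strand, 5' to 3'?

Replace U with T to get the coding DNA strand: GATTCGGATATGTATCTTCATCGACCAAAACT. The template strand is its reverse complement (complement CTAAGCCTATACATAGAAGTAGCTGGTTTTGA, then reverse).

5'-AGTTTTGGTCGATGAAGATACATATCCGAATC-3'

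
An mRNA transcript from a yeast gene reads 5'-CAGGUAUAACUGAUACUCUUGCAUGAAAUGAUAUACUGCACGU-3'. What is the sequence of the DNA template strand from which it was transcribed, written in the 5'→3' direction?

5'-ACGTGCAGTATATCATTTCATGCAAGAGTATCAGTTATACCTG-3'

Replace U with T to get the coding DNA strand: CAGGTATAACTGATACTCTTGCATGAAATGATATACTGCACGT. The template strand is its reverse complement (complement GTCCATATTGACTATGAGAACGTACTTTACTATATGACGTGCA, then reverse).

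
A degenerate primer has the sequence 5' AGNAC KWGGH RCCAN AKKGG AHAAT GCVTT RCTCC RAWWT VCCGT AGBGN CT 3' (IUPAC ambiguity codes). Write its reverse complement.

Standard pairs A↔T, G↔C; ambiguity codes pair R↔Y, K↔M, W↔W, B↔V, H↔D, N↔N. Complement (TCNTGMWCCDYGGTNTMMCCTDTTACGBAAYGAGGYTWWABGGCATCVCNGA), then reverse for 5'→3'.

5'-AGNCVCTACGGBAWWTYGGAGYAABGCATTDTCCMMTNTGGYDCCWMGTNCT-3'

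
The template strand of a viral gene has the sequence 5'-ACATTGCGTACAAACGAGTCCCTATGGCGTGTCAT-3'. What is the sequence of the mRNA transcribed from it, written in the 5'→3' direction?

The mRNA has the sequence of the coding strand (reverse complement of the template) with T→U. Reverse complement of ACATTGCGTACAAACGAGTCCCTATGGCGTGTCAT is ATGACACGCCATAGGGACTCGTTTGTACGCAATGT; then T→U.

5'-AUGACACGCCAUAGGGACUCGUUUGUACGCAAUGU-3'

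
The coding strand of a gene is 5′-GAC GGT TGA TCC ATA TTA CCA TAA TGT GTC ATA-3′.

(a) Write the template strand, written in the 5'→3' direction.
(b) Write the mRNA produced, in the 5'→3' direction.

(a) 5'-TATGACACATTATGGTAATATGGATCAACCGTC-3'
(b) 5′-GACGGUUGAUCCAUAUUACCAUAAUGUGUCAUA-3′

(a) The template strand is the reverse complement of the coding strand: complement CTGCCAACTAGGTATAATGGTATTACACAGTAT, then reverse.
(b) mRNA matches the coding strand with T→U.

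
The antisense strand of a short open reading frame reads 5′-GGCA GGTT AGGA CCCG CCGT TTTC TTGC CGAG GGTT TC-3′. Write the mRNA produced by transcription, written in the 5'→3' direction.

5'-GAAACCCUCGGCAAGAAAACGGCGGGUCCUAACCUGCC-3'

The mRNA has the sequence of the coding strand (reverse complement of the template) with T→U. Reverse complement of GGCAGGTTAGGACCCGCCGTTTTCTTGCCGAGGGTTTC is GAAACCCTCGGCAAGAAAACGGCGGGTCCTAACCTGCC; then T→U.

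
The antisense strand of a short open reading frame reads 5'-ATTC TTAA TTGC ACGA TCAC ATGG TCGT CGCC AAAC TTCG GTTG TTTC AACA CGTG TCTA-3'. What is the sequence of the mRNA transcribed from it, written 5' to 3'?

RNA polymerase reads the template 3'→5' and synthesizes mRNA 5'→3' by base-pairing (A→U, T→A, G↔C). The complement of the template is TAAGAATTAACGTGCTAGTGTACCAGCAGCGGTTTGAAGCCAACAAAGTTGTGCACAGAT; antiparallel, so 5'→3' the coding strand is TAGACACGTGTTGAAACAACCGAAGTTTGGCGACGACCATGTGATCGTGCAATTAAGAAT. Replace T with U for the mRNA.

5'-UAGACACGUGUUGAAACAACCGAAGUUUGGCGACGACCAUGUGAUCGUGCAAUUAAGAAU-3'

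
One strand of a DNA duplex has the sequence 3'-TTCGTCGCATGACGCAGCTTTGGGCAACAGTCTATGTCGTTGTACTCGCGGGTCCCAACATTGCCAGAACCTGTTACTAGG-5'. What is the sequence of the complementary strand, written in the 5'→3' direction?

5′-AAGCAGCGTACTGCGTCGAAACCCGTTGTCAGATACAGCAACATGAGCGCCCAGGGTTGTAACGGTCTTGGACAATGATCC-3′

The strand is given 3'→5', so its complement runs 5'→3' in the same left-to-right order: pair each base A↔T, G↔C.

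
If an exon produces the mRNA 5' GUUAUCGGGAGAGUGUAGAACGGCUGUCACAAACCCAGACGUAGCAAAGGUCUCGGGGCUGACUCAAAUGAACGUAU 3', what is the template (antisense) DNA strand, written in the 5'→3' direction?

Replace U with T to get the coding DNA strand: GTTATCGGGAGAGTGTAGAACGGCTGTCACAAACCCAGACGTAGCAAAGGTCTCGGGGCTGACTCAAATGAACGTAT. The template strand is its reverse complement (complement CAATAGCCCTCTCACATCTTGCCGACAGTGTTTGGGTCTGCATCGTTTCCAGAGCCCCGACTGAGTTTACTTGCATA, then reverse).

5'-ATACGTTCATTTGAGTCAGCCCCGAGACCTTTGCTACGTCTGGGTTTGTGACAGCCGTTCTACACTCTCCCGATAAC-3'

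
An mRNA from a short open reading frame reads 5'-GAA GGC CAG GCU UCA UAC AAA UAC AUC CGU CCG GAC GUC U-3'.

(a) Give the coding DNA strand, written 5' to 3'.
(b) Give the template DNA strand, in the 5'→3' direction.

(a) 5'-GAAGGCCAGGCTTCATACAAATACATCCGTCCGGACGTCT-3'
(b) 5'-AGACGTCCGGACGGATGTATTTGTATGAAGCCTGGCCTTC-3'

(a) The coding strand matches the mRNA with U→T.
(b) The template strand is the reverse complement of the coding strand.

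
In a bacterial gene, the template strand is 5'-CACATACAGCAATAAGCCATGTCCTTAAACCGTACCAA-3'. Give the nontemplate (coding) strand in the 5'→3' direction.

The coding strand is complementary and antiparallel to the template: take the complement (A↔T, G↔C) and reverse.

5'-TTGGTACGGTTTAAGGACATGGCTTATTGCTGTATGTG-3'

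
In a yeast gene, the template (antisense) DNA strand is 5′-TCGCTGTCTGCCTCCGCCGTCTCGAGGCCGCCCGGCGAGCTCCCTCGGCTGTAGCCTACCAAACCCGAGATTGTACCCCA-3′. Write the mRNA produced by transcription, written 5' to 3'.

5′-UGGGGUACAAUCUCGGGUUUGGUAGGCUACAGCCGAGGGAGCUCGCCGGGCGGCCUCGAGACGGCGGAGGCAGACAGCGA-3′

The mRNA has the sequence of the coding strand (reverse complement of the template) with T→U. Reverse complement of TCGCTGTCTGCCTCCGCCGTCTCGAGGCCGCCCGGCGAGCTCCCTCGGCTGTAGCCTACCAAACCCGAGATTGTACCCCA is TGGGGTACAATCTCGGGTTTGGTAGGCTACAGCCGAGGGAGCTCGCCGGGCGGCCTCGAGACGGCGGAGGCAGACAGCGA; then T→U.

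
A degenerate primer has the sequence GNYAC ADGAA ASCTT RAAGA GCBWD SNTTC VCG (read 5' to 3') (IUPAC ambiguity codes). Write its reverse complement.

5'-CGBGAANSHWVGCTCTTYAAGSTTTCHTGTRNC-3'

Standard pairs A↔T, G↔C; ambiguity codes pair R↔Y, W↔W, S↔S, B↔V, D↔H, N↔N. Complement (CNRTGTHCTTTSGAAYTTCTCGVWHSNAAGBGC), then reverse for 5'→3'.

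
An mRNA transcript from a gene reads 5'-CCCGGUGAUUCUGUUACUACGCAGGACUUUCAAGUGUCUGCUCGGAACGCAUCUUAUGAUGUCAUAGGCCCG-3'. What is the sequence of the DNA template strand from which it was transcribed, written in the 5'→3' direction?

5'-CGGGCCTATGACATCATAAGATGCGTTCCGAGCAGACACTTGAAAGTCCTGCGTAGTAACAGAATCACCGGG-3'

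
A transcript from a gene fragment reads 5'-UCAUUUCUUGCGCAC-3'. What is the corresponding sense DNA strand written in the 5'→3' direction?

5'-TCATTTCTTGCGCAC-3'

The coding DNA strand has the same 5'→3' sequence as the mRNA with U replaced by T.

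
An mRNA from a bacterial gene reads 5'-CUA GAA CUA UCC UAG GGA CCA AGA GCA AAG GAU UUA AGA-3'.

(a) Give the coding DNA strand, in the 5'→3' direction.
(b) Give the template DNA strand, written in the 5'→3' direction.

(a) 5'-CTAGAACTATCCTAGGGACCAAGAGCAAAGGATTTAAGA-3'
(b) 5'-TCTTAAATCCTTTGCTCTTGGTCCCTAGGATAGTTCTAG-3'

(a) The coding strand matches the mRNA with U→T.
(b) The template strand is the reverse complement of the coding strand.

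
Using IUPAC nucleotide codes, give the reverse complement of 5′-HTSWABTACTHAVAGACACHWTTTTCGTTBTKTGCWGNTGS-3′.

5'-SCANCWGCAMAVAACGAAAAWDGTGTCTBTDAGTAVTWSAD-3'

Standard pairs A↔T, G↔C; ambiguity codes pair K↔M, W↔W, S↔S, B↔V, H↔D, N↔N. Complement (DASWTVATGADTBTCTGTGDWAAAAGCAAVAMACGWCNACS), then reverse for 5'→3'.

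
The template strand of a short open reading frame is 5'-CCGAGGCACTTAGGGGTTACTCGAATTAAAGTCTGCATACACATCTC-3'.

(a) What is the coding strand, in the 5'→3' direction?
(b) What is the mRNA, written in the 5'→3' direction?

(a) 5'-GAGATGTGTATGCAGACTTTAATTCGAGTAACCCCTAAGTGCCTCGG-3'
(b) 5'-GAGAUGUGUAUGCAGACUUUAAUUCGAGUAACCCCUAAGUGCCUCGG-3'

(a) The coding strand is the reverse complement of the template: complement GGCTCCGTGAATCCCCAATGAGCTTAATTTCAGACGTATGTGTAGAG, then reverse.
(b) mRNA has the coding-strand sequence with T→U.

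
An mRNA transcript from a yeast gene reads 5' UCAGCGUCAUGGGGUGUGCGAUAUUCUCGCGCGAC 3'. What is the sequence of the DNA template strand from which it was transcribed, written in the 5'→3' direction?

5'-GTCGCGCGAGAATATCGCACACCCCATGACGCTGA-3'

Replace U with T to get the coding DNA strand: TCAGCGTCATGGGGTGTGCGATATTCTCGCGCGAC. The template strand is its reverse complement (complement AGTCGCAGTACCCCACACGCTATAAGAGCGCGCTG, then reverse).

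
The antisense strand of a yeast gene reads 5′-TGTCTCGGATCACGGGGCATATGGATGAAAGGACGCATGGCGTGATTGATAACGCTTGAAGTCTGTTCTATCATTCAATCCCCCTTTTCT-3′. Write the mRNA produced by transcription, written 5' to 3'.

5′-AGAAAAGGGGGAUUGAAUGAUAGAACAGACUUCAAGCGUUAUCAAUCACGCCAUGCGUCCUUUCAUCCAUAUGCCCCGUGAUCCGAGACA-3′

The mRNA has the sequence of the coding strand (reverse complement of the template) with T→U. Reverse complement of TGTCTCGGATCACGGGGCATATGGATGAAAGGACGCATGGCGTGATTGATAACGCTTGAAGTCTGTTCTATCATTCAATCCCCCTTTTCT is AGAAAAGGGGGATTGAATGATAGAACAGACTTCAAGCGTTATCAATCACGCCATGCGTCCTTTCATCCATATGCCCCGTGATCCGAGACA; then T→U.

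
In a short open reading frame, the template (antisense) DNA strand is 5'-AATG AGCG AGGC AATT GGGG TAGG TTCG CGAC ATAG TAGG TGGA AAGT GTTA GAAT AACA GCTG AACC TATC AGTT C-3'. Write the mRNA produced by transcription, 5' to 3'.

The mRNA has the sequence of the coding strand (reverse complement of the template) with T→U. Reverse complement of AATGAGCGAGGCAATTGGGGTAGGTTCGCGACATAGTAGGTGGAAAGTGTTAGAATAACAGCTGAACCTATCAGTTC is GAACTGATAGGTTCAGCTGTTATTCTAACACTTTCCACCTACTATGTCGCGAACCTACCCCAATTGCCTCGCTCATT; then T→U.

5'-GAACUGAUAGGUUCAGCUGUUAUUCUAACACUUUCCACCUACUAUGUCGCGAACCUACCCCAAUUGCCUCGCUCAUU-3'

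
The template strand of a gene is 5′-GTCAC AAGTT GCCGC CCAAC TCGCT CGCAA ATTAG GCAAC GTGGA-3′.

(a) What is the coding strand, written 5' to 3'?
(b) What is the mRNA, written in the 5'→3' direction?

(a) The coding strand is the reverse complement of the template: complement CAGTGTTCAACGGCGGGTTGAGCGAGCGTTTAATCCGTTGCACCT, then reverse.
(b) mRNA has the coding-strand sequence with T→U.

(a) 5'-TCCACGTTGCCTAATTTGCGAGCGAGTTGGGCGGCAACTTGTGAC-3'
(b) 5'-UCCACGUUGCCUAAUUUGCGAGCGAGUUGGGCGGCAACUUGUGAC-3'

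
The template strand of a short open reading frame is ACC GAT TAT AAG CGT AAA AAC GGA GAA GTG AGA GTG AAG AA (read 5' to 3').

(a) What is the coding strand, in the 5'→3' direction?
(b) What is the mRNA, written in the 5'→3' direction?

(a) The coding strand is the reverse complement of the template: complement TGGCTAATATTCGCATTTTTGCCTCTTCACTCTCACTTCTT, then reverse.
(b) mRNA has the coding-strand sequence with T→U.

(a) 5'-TTCTTCACTCTCACTTCTCCGTTTTTACGCTTATAATCGGT-3'
(b) 5'-UUCUUCACUCUCACUUCUCCGUUUUUACGCUUAUAAUCGGU-3'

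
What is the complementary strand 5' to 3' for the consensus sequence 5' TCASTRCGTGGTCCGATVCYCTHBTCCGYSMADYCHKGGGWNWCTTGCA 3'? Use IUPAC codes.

5′-TGCAAGWNWCCCMDGRHTKSRCGGAVDAGRGBATCGGACCACGYASTGA-3′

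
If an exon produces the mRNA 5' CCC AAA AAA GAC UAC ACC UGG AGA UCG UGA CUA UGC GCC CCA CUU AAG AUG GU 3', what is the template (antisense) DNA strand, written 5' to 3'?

Replace U with T to get the coding DNA strand: CCCAAAAAAGACTACACCTGGAGATCGTGACTATGCGCCCCACTTAAGATGGT. The template strand is its reverse complement (complement GGGTTTTTTCTGATGTGGACCTCTAGCACTGATACGCGGGGTGAATTCTACCA, then reverse).

5'-ACCATCTTAAGTGGGGCGCATAGTCACGATCTCCAGGTGTAGTCTTTTTTGGG-3'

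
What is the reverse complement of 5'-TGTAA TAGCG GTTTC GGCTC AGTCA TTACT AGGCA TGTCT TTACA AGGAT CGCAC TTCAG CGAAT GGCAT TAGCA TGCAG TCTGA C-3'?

5'-GTCAGACTGCATGCTAATGCCATTCGCTGAAGTGCGATCCTTGTAAAGACATGCCTAGTAATGACTGAGCCGAAACCGCTATTACA-3'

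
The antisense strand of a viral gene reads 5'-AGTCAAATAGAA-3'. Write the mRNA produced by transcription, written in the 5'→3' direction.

RNA polymerase reads the template 3'→5' and synthesizes mRNA 5'→3' by base-pairing (A→U, T→A, G↔C). The complement of the template is TCAGTTTATCTT; antiparallel, so 5'→3' the coding strand is TTCTATTTGACT. Replace T with U for the mRNA.

5'-UUCUAUUUGACU-3'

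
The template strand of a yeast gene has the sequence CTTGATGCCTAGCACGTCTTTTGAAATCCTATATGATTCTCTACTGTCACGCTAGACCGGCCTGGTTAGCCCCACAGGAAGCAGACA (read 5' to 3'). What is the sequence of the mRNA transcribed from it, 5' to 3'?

The mRNA has the sequence of the coding strand (reverse complement of the template) with T→U. Reverse complement of CTTGATGCCTAGCACGTCTTTTGAAATCCTATATGATTCTCTACTGTCACGCTAGACCGGCCTGGTTAGCCCCACAGGAAGCAGACA is TGTCTGCTTCCTGTGGGGCTAACCAGGCCGGTCTAGCGTGACAGTAGAGAATCATATAGGATTTCAAAAGACGTGCTAGGCATCAAG; then T→U.

5'-UGUCUGCUUCCUGUGGGGCUAACCAGGCCGGUCUAGCGUGACAGUAGAGAAUCAUAUAGGAUUUCAAAAGACGUGCUAGGCAUCAAG-3'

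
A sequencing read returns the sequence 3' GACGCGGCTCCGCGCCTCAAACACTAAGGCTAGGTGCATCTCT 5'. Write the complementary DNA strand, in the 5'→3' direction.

5′-CTGCGCCGAGGCGCGGAGTTTGTGATTCCGATCCACGTAGAGA-3′

The strand is given 3'→5', so its complement runs 5'→3' in the same left-to-right order: pair each base A↔T, G↔C.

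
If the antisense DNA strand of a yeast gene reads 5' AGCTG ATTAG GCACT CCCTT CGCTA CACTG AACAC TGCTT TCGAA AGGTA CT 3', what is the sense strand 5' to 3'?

5'-AGTACCTTTCGAAAGCAGTGTTCAGTGTAGCGAAGGGAGTGCCTAATCAGCT-3'

The coding strand is complementary and antiparallel to the template: take the complement (A↔T, G↔C) and reverse.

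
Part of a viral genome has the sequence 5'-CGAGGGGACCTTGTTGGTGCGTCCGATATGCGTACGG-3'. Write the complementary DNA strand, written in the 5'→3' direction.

5'-CCGTACGCATATCGGACGCACCAACAAGGTCCCCTCG-3'

The complement of CGAGGGGACCTTGTTGGTGCGTCCGATATGCGTACGG is GCTCCCCTGGAACAACCACGCAGGCTATACGCATGCC (A↔T, G↔C). DNA strands are antiparallel, so the complementary strand runs 3'→5'; reversing gives the 5'→3' form.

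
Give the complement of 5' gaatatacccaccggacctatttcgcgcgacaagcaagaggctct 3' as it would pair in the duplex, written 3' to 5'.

3′-CTTATATGGGTGGCCTGGATAAAGCGCGCTGTTCGTTCTCCGAGA-5′

Base-pairing A↔T, G↔C gives the complement. The complementary strand is antiparallel, so paired with a 5'→3' strand it runs 3'→5'.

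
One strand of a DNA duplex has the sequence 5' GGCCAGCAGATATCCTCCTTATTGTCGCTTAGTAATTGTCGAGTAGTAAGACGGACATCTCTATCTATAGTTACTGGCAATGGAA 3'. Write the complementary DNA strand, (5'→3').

The complement of GGCCAGCAGATATCCTCCTTATTGTCGCTTAGTAATTGTCGAGTAGTAAGACGGACATCTCTATCTATAGTTACTGGCAATGGAA is CCGGTCGTCTATAGGAGGAATAACAGCGAATCATTAACAGCTCATCATTCTGCCTGTAGAGATAGATATCAATGACCGTTACCTT (A↔T, G↔C). DNA strands are antiparallel, so the complementary strand runs 3'→5'; reversing gives the 5'→3' form.

5′-TTCCATTGCCAGTAACTATAGATAGAGATGTCCGTCTTACTACTCGACAATTACTAAGCGACAATAAGGAGGATATCTGCTGGCC-3′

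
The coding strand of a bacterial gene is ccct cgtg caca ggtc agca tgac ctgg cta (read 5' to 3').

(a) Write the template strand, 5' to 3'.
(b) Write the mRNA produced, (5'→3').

(a) The template strand is the reverse complement of the coding strand: complement GGGAGCACGTGTCCAGTCGTACTGGACCGAT, then reverse.
(b) mRNA matches the coding strand with T→U.

(a) 5′-TAGCCAGGTCATGCTGACCTGTGCACGAGGG-3′
(b) 5'-CCCUCGUGCACAGGUCAGCAUGACCUGGCUA-3'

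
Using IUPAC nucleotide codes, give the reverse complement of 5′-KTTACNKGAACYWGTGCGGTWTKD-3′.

5'-HMAWACCGCACWRGTTCMNGTAAM-3'

Standard pairs A↔T, G↔C; ambiguity codes pair Y↔R, K↔M, W↔W, D↔H, N↔N. Complement (MAATGNMCTTGRWCACGCCAWAMH), then reverse for 5'→3'.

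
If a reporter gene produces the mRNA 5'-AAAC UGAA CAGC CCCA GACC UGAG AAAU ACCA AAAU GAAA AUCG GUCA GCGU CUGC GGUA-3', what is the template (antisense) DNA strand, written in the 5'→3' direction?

Replace U with T to get the coding DNA strand: AAACTGAACAGCCCCAGACCTGAGAAATACCAAAATGAAAATCGGTCAGCGTCTGCGGTA. The template strand is its reverse complement (complement TTTGACTTGTCGGGGTCTGGACTCTTTATGGTTTTACTTTTAGCCAGTCGCAGACGCCAT, then reverse).

5'-TACCGCAGACGCTGACCGATTTTCATTTTGGTATTTCTCAGGTCTGGGGCTGTTCAGTTT-3'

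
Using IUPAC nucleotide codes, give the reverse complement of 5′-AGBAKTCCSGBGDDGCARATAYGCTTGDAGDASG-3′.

Standard pairs A↔T, G↔C; ambiguity codes pair R↔Y, K↔M, S↔S, B↔V, D↔H. Complement (TCVTMAGGSCVCHHCGTYTATRCGAACHTCHTSC), then reverse for 5'→3'.

5'-CSTHCTHCAAGCRTATYTGCHHCVCSGGAMTVCT-3'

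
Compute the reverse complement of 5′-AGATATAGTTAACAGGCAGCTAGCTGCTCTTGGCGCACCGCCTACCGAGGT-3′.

5′-ACCTCGGTAGGCGGTGCGCCAAGAGCAGCTAGCTGCCTGTTAACTATATCT-3′

Complement each base (A↔T, G↔C): TCTATATCAATTGTCCGTCGATCGACGAGAACCGCGTGGCGGATGGCTCCA. Then reverse.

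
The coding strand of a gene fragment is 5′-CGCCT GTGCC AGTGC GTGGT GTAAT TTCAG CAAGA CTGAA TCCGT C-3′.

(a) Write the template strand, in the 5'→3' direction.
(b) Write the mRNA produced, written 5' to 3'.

(a) 5'-GACGGATTCAGTCTTGCTGAAATTACACCACGCACTGGCACAGGCG-3'
(b) 5'-CGCCUGUGCCAGUGCGUGGUGUAAUUUCAGCAAGACUGAAUCCGUC-3'

(a) The template strand is the reverse complement of the coding strand: complement GCGGACACGGTCACGCACCACATTAAAGTCGTTCTGACTTAGGCAG, then reverse.
(b) mRNA matches the coding strand with T→U.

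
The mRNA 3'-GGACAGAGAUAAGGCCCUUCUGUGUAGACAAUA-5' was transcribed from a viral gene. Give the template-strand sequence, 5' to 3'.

Written 5'→3' the mRNA is AUAACAGAUGUGUCUUCCCGGAAUAGAGACAGG, so the coding DNA strand is ATAACAGATGTGTCTTCCCGGAATAGAGACAGG. The template is its reverse complement.

5'-CCTGTCTCTATTCCGGGAAGACACATCTGTTAT-3'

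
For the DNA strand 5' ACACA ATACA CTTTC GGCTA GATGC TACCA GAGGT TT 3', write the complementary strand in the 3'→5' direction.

3'-TGTGTTATGTGAAAGCCGATCTACGATGGTCTCCAAA-5'

Base-pairing A↔T, G↔C gives the complement. The complementary strand is antiparallel, so paired with a 5'→3' strand it runs 3'→5'.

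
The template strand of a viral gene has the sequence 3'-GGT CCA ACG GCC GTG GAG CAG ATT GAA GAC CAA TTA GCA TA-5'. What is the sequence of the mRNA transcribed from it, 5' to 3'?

Reading the template 3'→5' as shown, RNA polymerase pairs each base (A→U, T→A, G↔C) to build mRNA 5'→3' directly.

5'-CCAGGUUGCCGGCACCUCGUCUAACUUCUGGUUAAUCGUAU-3'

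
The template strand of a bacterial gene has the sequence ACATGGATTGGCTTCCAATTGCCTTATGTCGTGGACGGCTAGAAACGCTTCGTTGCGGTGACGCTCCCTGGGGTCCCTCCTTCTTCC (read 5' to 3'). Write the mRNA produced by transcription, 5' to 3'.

The mRNA has the sequence of the coding strand (reverse complement of the template) with T→U. Reverse complement of ACATGGATTGGCTTCCAATTGCCTTATGTCGTGGACGGCTAGAAACGCTTCGTTGCGGTGACGCTCCCTGGGGTCCCTCCTTCTTCC is GGAAGAAGGAGGGACCCCAGGGAGCGTCACCGCAACGAAGCGTTTCTAGCCGTCCACGACATAAGGCAATTGGAAGCCAATCCATGT; then T→U.

5'-GGAAGAAGGAGGGACCCCAGGGAGCGUCACCGCAACGAAGCGUUUCUAGCCGUCCACGACAUAAGGCAAUUGGAAGCCAAUCCAUGU-3'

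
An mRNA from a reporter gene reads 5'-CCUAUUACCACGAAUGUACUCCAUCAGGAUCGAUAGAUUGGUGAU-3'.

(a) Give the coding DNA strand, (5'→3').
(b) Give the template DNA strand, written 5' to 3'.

(a) 5'-CCTATTACCACGAATGTACTCCATCAGGATCGATAGATTGGTGAT-3'
(b) 5'-ATCACCAATCTATCGATCCTGATGGAGTACATTCGTGGTAATAGG-3'

(a) The coding strand matches the mRNA with U→T.
(b) The template strand is the reverse complement of the coding strand.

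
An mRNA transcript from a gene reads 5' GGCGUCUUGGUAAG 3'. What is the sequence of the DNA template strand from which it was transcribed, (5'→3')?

Replace U with T to get the coding DNA strand: GGCGTCTTGGTAAG. The template strand is its reverse complement (complement CCGCAGAACCATTC, then reverse).

5'-CTTACCAAGACGCC-3'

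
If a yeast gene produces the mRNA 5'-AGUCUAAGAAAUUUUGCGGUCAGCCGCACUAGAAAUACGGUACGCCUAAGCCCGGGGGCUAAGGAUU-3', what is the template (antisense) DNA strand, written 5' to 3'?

Replace U with T to get the coding DNA strand: AGTCTAAGAAATTTTGCGGTCAGCCGCACTAGAAATACGGTACGCCTAAGCCCGGGGGCTAAGGATT. The template strand is its reverse complement (complement TCAGATTCTTTAAAACGCCAGTCGGCGTGATCTTTATGCCATGCGGATTCGGGCCCCCGATTCCTAA, then reverse).

5'-AATCCTTAGCCCCCGGGCTTAGGCGTACCGTATTTCTAGTGCGGCTGACCGCAAAATTTCTTAGACT-3'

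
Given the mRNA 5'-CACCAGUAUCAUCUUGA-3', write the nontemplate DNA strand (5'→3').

5'-CACCAGTATCATCTTGA-3'

The coding DNA strand has the same 5'→3' sequence as the mRNA with U replaced by T.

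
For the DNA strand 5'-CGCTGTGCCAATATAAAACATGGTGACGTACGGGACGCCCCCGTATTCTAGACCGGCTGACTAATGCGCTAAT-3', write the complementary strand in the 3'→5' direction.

Base-pairing A↔T, G↔C gives the complement. The complementary strand is antiparallel, so paired with a 5'→3' strand it runs 3'→5'.

3′-GCGACACGGTTATATTTTGTACCACTGCATGCCCTGCGGGGGCATAAGATCTGGCCGACTGATTACGCGATTA-5′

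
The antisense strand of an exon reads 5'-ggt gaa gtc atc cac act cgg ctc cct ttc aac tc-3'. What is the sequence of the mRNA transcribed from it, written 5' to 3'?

RNA polymerase reads the template 3'→5' and synthesizes mRNA 5'→3' by base-pairing (A→U, T→A, G↔C). The complement of the template is CCACTTCAGTAGGTGTGAGCCGAGGGAAAGTTGAG; antiparallel, so 5'→3' the coding strand is GAGTTGAAAGGGAGCCGAGTGTGGATGACTTCACC. Replace T with U for the mRNA.

5′-GAGUUGAAAGGGAGCCGAGUGUGGAUGACUUCACC-3′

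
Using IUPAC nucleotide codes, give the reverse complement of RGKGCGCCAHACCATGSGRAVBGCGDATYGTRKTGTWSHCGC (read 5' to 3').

Standard pairs A↔T, G↔C; ambiguity codes pair R↔Y, K↔M, W↔W, S↔S, B↔V, D↔H. Complement (YCMCGCGGTDTGGTACSCYTBVCGCHTARCAYMACAWSDGCG), then reverse for 5'→3'.

5'-GCGDSWACAMYACRATHCGCVBTYCSCATGGTDTGGCGCMCY-3'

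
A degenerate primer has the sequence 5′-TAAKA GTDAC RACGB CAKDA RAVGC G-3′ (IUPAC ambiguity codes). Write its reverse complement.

5'-CGCBTYTHMTGVCGTYGTHACTMTTA-3'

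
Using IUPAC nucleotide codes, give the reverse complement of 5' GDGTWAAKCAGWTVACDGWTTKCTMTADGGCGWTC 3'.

5'-GAWCGCCHTAKAGMAAWCHGTBAWCTGMTTWACHC-3'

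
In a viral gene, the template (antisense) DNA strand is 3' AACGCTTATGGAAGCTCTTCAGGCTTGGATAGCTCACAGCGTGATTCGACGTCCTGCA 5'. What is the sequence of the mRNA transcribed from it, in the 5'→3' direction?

Reading the template 3'→5' as shown, RNA polymerase pairs each base (A→U, T→A, G↔C) to build mRNA 5'→3' directly.

5′-UUGCGAAUACCUUCGAGAAGUCCGAACCUAUCGAGUGUCGCACUAAGCUGCAGGACGU-3′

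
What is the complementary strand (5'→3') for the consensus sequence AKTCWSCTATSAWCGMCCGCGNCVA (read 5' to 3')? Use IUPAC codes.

5'-TBGNCGCGGKCGWTSATAGSWGAMT-3'

Standard pairs A↔T, G↔C; ambiguity codes pair M↔K, W↔W, S↔S, V↔B, N↔N. Complement (TMAGWSGATASTWGCKGGCGCNGBT), then reverse for 5'→3'.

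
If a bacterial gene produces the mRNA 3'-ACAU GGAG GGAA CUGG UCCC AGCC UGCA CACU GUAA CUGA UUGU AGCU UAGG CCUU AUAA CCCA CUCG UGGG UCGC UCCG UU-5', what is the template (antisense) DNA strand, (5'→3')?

5′-TGTACCTCCCTTGACCAGGGTCGGACGTGTGACATTGACTAACATCGAATCCGGAATATTGGGTGAGCACCCAGCGAGGCAA-3′

Written 5'→3' the mRNA is UUGCCUCGCUGGGUGCUCACCCAAUAUUCCGGAUUCGAUGUUAGUCAAUGUCACACGUCCGACCCUGGUCAAGGGAGGUACA, so the coding DNA strand is TTGCCTCGCTGGGTGCTCACCCAATATTCCGGATTCGATGTTAGTCAATGTCACACGTCCGACCCTGGTCAAGGGAGGTACA. The template is its reverse complement.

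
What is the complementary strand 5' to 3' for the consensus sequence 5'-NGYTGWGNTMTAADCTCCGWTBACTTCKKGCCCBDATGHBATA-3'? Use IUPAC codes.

5'-TATVDCATHVGGGCMMGAAGTVAWCGGAGHTTAKANCWCARCN-3'

Standard pairs A↔T, G↔C; ambiguity codes pair Y↔R, M↔K, W↔W, B↔V, D↔H, N↔N. Complement (NCRACWCNAKATTHGAGGCWAVTGAAGMMCGGGVHTACDVTAT), then reverse for 5'→3'.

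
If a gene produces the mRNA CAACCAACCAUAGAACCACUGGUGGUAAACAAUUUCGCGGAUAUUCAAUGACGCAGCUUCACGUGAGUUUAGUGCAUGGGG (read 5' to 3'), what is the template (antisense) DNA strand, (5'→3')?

Replace U with T to get the coding DNA strand: CAACCAACCATAGAACCACTGGTGGTAAACAATTTCGCGGATATTCAATGACGCAGCTTCACGTGAGTTTAGTGCATGGGG. The template strand is its reverse complement (complement GTTGGTTGGTATCTTGGTGACCACCATTTGTTAAAGCGCCTATAAGTTACTGCGTCGAAGTGCACTCAAATCACGTACCCC, then reverse).

5'-CCCCATGCACTAAACTCACGTGAAGCTGCGTCATTGAATATCCGCGAAATTGTTTACCACCAGTGGTTCTATGGTTGGTTG-3'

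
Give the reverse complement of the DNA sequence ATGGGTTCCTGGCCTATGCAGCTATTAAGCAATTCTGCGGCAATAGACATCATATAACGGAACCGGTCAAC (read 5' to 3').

5'-GTTGACCGGTTCCGTTATATGATGTCTATTGCCGCAGAATTGCTTAATAGCTGCATAGGCCAGGAACCCAT-3'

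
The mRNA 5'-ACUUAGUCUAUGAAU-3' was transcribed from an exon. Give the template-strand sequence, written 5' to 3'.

5'-ATTCATAGACTAAGT-3'

Replace U with T to get the coding DNA strand: ACTTAGTCTATGAAT. The template strand is its reverse complement (complement TGAATCAGATACTTA, then reverse).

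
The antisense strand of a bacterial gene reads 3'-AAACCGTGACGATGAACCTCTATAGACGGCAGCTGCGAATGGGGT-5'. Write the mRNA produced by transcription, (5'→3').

5'-UUUGGCACUGCUACUUGGAGAUAUCUGCCGUCGACGCUUACCCCA-3'

Reading the template 3'→5' as shown, RNA polymerase pairs each base (A→U, T→A, G↔C) to build mRNA 5'→3' directly.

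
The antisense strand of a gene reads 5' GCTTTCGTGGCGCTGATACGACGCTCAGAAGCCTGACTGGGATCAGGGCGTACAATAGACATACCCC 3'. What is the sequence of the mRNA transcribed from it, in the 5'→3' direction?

5'-GGGGUAUGUCUAUUGUACGCCCUGAUCCCAGUCAGGCUUCUGAGCGUCGUAUCAGCGCCACGAAAGC-3'

The mRNA has the sequence of the coding strand (reverse complement of the template) with T→U. Reverse complement of GCTTTCGTGGCGCTGATACGACGCTCAGAAGCCTGACTGGGATCAGGGCGTACAATAGACATACCCC is GGGGTATGTCTATTGTACGCCCTGATCCCAGTCAGGCTTCTGAGCGTCGTATCAGCGCCACGAAAGC; then T→U.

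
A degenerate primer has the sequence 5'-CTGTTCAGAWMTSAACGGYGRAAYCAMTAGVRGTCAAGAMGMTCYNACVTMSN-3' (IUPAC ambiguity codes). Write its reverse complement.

Standard pairs A↔T, G↔C; ambiguity codes pair R↔Y, M↔K, W↔W, S↔S, V↔B, N↔N. Complement (GACAAGTCTWKASTTGCCRCYTTRGTKATCBYCAGTTCTKCKAGRNTGBAKSN), then reverse for 5'→3'.

5′-NSKABGTNRGAKCKTCTTGACYBCTAKTGRTTYCRCCGTTSAKWTCTGAACAG-3′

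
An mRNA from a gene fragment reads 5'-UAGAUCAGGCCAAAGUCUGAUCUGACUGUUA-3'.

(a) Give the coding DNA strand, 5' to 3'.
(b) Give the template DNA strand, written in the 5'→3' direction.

(a) 5'-TAGATCAGGCCAAAGTCTGATCTGACTGTTA-3'
(b) 5'-TAACAGTCAGATCAGACTTTGGCCTGATCTA-3'

(a) The coding strand matches the mRNA with U→T.
(b) The template strand is the reverse complement of the coding strand.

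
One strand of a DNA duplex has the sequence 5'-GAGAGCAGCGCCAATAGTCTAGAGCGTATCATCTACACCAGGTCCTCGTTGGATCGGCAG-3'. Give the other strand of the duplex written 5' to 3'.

5′-CTGCCGATCCAACGAGGACCTGGTGTAGATGATACGCTCTAGACTATTGGCGCTGCTCTC-3′

The complement of GAGAGCAGCGCCAATAGTCTAGAGCGTATCATCTACACCAGGTCCTCGTTGGATCGGCAG is CTCTCGTCGCGGTTATCAGATCTCGCATAGTAGATGTGGTCCAGGAGCAACCTAGCCGTC (A↔T, G↔C). DNA strands are antiparallel, so the complementary strand runs 3'→5'; reversing gives the 5'→3' form.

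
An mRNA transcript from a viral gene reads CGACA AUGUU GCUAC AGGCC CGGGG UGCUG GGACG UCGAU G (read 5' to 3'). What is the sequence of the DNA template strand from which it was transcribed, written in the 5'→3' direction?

5′-CATCGACGTCCCAGCACCCCGGGCCTGTAGCAACATTGTCG-3′

Replace U with T to get the coding DNA strand: CGACAATGTTGCTACAGGCCCGGGGTGCTGGGACGTCGATG. The template strand is its reverse complement (complement GCTGTTACAACGATGTCCGGGCCCCACGACCCTGCAGCTAC, then reverse).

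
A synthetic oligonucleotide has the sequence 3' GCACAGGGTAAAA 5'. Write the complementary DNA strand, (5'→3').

5'-CGTGTCCCATTTT-3'

The strand is given 3'→5', so its complement runs 5'→3' in the same left-to-right order: pair each base A↔T, G↔C.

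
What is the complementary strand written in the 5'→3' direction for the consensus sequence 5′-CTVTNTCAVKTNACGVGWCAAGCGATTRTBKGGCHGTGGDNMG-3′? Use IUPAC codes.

5'-CKNHCCACDGCCMVAYAATCGCTTGWCBCGTNAMBTGANABAG-3'

Standard pairs A↔T, G↔C; ambiguity codes pair R↔Y, M↔K, W↔W, B↔V, D↔H, N↔N. Complement (GABANAGTBMANTGCBCWGTTCGCTAAYAVMCCGDCACCHNKC), then reverse for 5'→3'.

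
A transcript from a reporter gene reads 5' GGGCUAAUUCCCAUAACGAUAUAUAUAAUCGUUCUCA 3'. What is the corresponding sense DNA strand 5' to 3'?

5′-GGGCTAATTCCCATAACGATATATATAATCGTTCTCA-3′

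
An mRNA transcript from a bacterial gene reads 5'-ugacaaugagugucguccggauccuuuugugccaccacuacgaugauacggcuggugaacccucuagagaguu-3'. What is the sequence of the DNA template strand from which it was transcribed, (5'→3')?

5'-AACTCTCTAGAGGGTTCACCAGCCGTATCATCGTAGTGGTGGCACAAAAGGATCCGGACGACACTCATTGTCA-3'

Replace U with T to get the coding DNA strand: TGACAATGAGTGTCGTCCGGATCCTTTTGTGCCACCACTACGATGATACGGCTGGTGAACCCTCTAGAGAGTT. The template strand is its reverse complement (complement ACTGTTACTCACAGCAGGCCTAGGAAAACACGGTGGTGATGCTACTATGCCGACCACTTGGGAGATCTCTCAA, then reverse).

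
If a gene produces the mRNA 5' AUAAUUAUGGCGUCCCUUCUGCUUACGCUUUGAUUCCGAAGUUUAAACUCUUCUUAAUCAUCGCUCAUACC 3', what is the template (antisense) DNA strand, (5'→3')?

5′-GGTATGAGCGATGATTAAGAAGAGTTTAAACTTCGGAATCAAAGCGTAAGCAGAAGGGACGCCATAATTAT-3′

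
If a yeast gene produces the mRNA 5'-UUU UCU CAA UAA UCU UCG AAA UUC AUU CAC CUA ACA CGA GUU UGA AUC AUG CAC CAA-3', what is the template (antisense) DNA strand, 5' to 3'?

5'-TTGGTGCATGATTCAAACTCGTGTTAGGTGAATGAATTTCGAAGATTATTGAGAAAA-3'

Replace U with T to get the coding DNA strand: TTTTCTCAATAATCTTCGAAATTCATTCACCTAACACGAGTTTGAATCATGCACCAA. The template strand is its reverse complement (complement AAAAGAGTTATTAGAAGCTTTAAGTAAGTGGATTGTGCTCAAACTTAGTACGTGGTT, then reverse).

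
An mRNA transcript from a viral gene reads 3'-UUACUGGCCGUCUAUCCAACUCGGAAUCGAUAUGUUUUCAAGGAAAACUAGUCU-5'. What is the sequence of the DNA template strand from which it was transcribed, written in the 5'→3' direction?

5'-AATGACCGGCAGATAGGTTGAGCCTTAGCTATACAAAAGTTCCTTTTGATCAGA-3'

Written 5'→3' the mRNA is UCUGAUCAAAAGGAACUUUUGUAUAGCUAAGGCUCAACCUAUCUGCCGGUCAUU, so the coding DNA strand is TCTGATCAAAAGGAACTTTTGTATAGCTAAGGCTCAACCTATCTGCCGGTCATT. The template is its reverse complement.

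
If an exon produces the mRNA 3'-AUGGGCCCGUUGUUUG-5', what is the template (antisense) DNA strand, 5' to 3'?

5'-TACCCGGGCAACAAAC-3'

Written 5'→3' the mRNA is GUUUGUUGCCCGGGUA, so the coding DNA strand is GTTTGTTGCCCGGGTA. The template is its reverse complement.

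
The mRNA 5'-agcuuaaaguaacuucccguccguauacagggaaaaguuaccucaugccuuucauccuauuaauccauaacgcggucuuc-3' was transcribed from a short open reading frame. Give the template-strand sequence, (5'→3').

Replace U with T to get the coding DNA strand: AGCTTAAAGTAACTTCCCGTCCGTATACAGGGAAAAGTTACCTCATGCCTTTCATCCTATTAATCCATAACGCGGTCTTC. The template strand is its reverse complement (complement TCGAATTTCATTGAAGGGCAGGCATATGTCCCTTTTCAATGGAGTACGGAAAGTAGGATAATTAGGTATTGCGCCAGAAG, then reverse).

5'-GAAGACCGCGTTATGGATTAATAGGATGAAAGGCATGAGGTAACTTTTCCCTGTATACGGACGGGAAGTTACTTTAAGCT-3'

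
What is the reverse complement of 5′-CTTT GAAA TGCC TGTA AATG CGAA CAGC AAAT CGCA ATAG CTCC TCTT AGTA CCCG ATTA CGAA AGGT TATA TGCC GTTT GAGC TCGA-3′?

5'-TCGAGCTCAAACGGCATATAACCTTTCGTAATCGGGTACTAAGAGGAGCTATTGCGATTTGCTGTTCGCATTTACAGGCATTTCAAAG-3'

Complement each base (A↔T, G↔C): GAAACTTTACGGACATTTACGCTTGTCGTTTAGCGTTATCGAGGAGAATCATGGGCTAATGCTTTCCAATATACGGCAAACTCGAGCT. Then reverse.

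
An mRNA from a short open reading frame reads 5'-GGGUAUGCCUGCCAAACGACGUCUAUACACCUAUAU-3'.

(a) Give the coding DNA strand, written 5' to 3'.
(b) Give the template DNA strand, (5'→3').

(a) The coding strand matches the mRNA with U→T.
(b) The template strand is the reverse complement of the coding strand.

(a) 5'-GGGTATGCCTGCCAAACGACGTCTATACACCTATAT-3'
(b) 5'-ATATAGGTGTATAGACGTCGTTTGGCAGGCATACCC-3'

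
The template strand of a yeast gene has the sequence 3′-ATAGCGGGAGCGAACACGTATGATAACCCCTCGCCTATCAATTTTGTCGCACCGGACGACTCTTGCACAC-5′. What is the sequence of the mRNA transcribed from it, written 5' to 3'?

5'-UAUCGCCCUCGCUUGUGCAUACUAUUGGGGAGCGGAUAGUUAAAACAGCGUGGCCUGCUGAGAACGUGUG-3'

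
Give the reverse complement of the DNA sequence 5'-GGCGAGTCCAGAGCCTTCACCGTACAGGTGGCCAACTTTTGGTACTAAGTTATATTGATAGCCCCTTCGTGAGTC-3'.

Complement each base (A↔T, G↔C): CCGCTCAGGTCTCGGAAGTGGCATGTCCACCGGTTGAAAACCATGATTCAATATAACTATCGGGGAAGCACTCAG. Then reverse.

5'-GACTCACGAAGGGGCTATCAATATAACTTAGTACCAAAAGTTGGCCACCTGTACGGTGAAGGCTCTGGACTCGCC-3'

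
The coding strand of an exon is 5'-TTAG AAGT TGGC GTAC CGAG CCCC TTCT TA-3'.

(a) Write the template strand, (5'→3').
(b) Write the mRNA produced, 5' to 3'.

(a) The template strand is the reverse complement of the coding strand: complement AATCTTCAACCGCATGGCTCGGGGAAGAAT, then reverse.
(b) mRNA matches the coding strand with T→U.

(a) 5'-TAAGAAGGGGCTCGGTACGCCAACTTCTAA-3'
(b) 5'-UUAGAAGUUGGCGUACCGAGCCCCUUCUUA-3'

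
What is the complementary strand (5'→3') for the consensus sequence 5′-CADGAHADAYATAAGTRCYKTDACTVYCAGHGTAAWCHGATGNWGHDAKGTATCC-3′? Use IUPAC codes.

5'-GGATACMTHDCWNCATCDGWTTACDCTGRBAGTHAMRGYACTTATRTHTDTCHTG-3'

Standard pairs A↔T, G↔C; ambiguity codes pair R↔Y, K↔M, W↔W, D↔H, V↔B, N↔N. Complement (GTHCTDTHTRTATTCAYGRMAHTGABRGTCDCATTWGDCTACNWCDHTMCATAGG), then reverse for 5'→3'.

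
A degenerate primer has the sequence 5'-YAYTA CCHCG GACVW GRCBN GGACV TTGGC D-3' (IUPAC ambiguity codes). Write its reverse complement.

Standard pairs A↔T, G↔C; ambiguity codes pair R↔Y, W↔W, B↔V, D↔H, N↔N. Complement (RTRATGGDGCCTGBWCYGVNCCTGBAACCGH), then reverse for 5'→3'.

5'-HGCCAABGTCCNVGYCWBGTCCGDGGTARTR-3'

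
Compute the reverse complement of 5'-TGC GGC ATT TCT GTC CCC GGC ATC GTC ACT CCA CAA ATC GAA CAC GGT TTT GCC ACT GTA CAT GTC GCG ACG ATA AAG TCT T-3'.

Complement each base (A↔T, G↔C): ACGCCGTAAAGACAGGGGCCGTAGCAGTGAGGTGTTTAGCTTGTGCCAAAACGGTGACATGTACAGCGCTGCTATTTCAGAA. Then reverse.

5'-AAGACTTTATCGTCGCGACATGTACAGTGGCAAAACCGTGTTCGATTTGTGGAGTGACGATGCCGGGGACAGAAATGCCGCA-3'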